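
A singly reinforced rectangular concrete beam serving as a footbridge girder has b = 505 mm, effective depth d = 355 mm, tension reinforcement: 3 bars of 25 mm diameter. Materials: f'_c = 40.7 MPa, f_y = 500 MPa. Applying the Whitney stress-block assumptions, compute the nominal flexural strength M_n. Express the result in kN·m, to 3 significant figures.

A_s = 3 × 491 = 1473 mm².
T = A_s f_y = 1473 × 500 = 736500 N = 736.5 kN.
From C = T: a = T/(0.85 f'_c b) = 736500/(0.85 × 40.7 × 505) = 42.16 mm.
M_n = T(d − a/2) = 736.5 kN × (355 − 21.08) mm = 245.93 kN·m.

M_n ≈ 246 kN·m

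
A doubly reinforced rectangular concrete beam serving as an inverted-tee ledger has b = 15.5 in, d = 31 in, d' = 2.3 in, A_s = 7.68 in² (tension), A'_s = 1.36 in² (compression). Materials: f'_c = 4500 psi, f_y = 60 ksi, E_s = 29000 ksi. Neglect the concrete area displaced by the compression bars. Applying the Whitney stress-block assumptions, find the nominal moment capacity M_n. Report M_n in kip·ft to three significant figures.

Assume both steels yield.
a = (A_s − A'_s) f_y/(0.85 f'_c b) = (7.68 − 1.36) × 60/(0.85 × 4.5 × 15.5) = 6.396 in.
c = a/β₁ = 6.396/0.825 = 7.753 in; ε'_s = 0.003(c − d')/c = 0.0021 ≥ ε_y = 0.0021, so the compression steel yields.
M_n = (A_s − A'_s) f_y (d − a/2) + A'_s f_y (d − d') = 379.2 × (31 − 3.198) + 81.6 × (31 − 2.3) = 10542.5 + 2341.9 = 12884.4 kip·in = 12884.4/12 = 1073.70 kip·ft.

M_n ≈ 1070 kip·ft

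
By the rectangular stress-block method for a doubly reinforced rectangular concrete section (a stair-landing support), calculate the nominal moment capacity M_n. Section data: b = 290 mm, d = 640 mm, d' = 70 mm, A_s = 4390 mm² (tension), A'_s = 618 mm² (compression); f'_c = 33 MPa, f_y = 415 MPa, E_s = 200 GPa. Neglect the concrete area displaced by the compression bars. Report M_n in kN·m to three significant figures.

M_n ≈ 997 kN·m

Assume both tension and compression steel yield.
Net tension couple steel: A_s − A'_s = 3772 mm².
a = (A_s − A'_s) f_y / (0.85 f'_c b) = 1565380/(0.85 × 33 × 290) = 192.44 mm.
c = a/β₁ = 192.44/0.814 = 236.41 mm; ε'_s = 0.003(c − d')/c = 0.0021 ≥ f_y/E_s = 0.0021, so compression steel does yield.
M_n = (A_s − A'_s) f_y (d − a/2) + A'_s f_y (d − d') = [1565380 × (640 − 96.22) + 256470 × (640 − 70)] × 10⁻⁶ = 851.22 + 146.19 = 997.41 kN·m.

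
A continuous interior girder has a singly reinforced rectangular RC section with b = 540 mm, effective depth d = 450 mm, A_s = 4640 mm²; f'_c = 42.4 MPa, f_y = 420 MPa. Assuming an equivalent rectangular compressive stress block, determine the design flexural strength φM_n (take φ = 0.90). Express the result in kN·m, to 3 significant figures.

φM_n ≈ 701 kN·m

T = A_s f_y = 4640 × 420 = 1948800 N = 1948.8 kN.
From C = T: a = T/(0.85 f'_c b) = 1948800/(0.85 × 42.4 × 540) = 100.14 mm.
M_n = T(d − a/2) = 1948.8 kN × (450 − 50.07) mm = 779.38 kN·m.
φM_n = 0.90 × 779.38 = 701.44 kN·m.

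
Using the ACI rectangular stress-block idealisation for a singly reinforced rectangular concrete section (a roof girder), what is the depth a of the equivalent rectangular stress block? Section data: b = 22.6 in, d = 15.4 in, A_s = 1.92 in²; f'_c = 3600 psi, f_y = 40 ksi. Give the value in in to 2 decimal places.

T = A_s f_y = 1.92 × 40 = 76.8 kips.
a = T/(0.85 f'_c b) = 76.8/(0.85 × 3.6 × 22.6) = 1.11 in.

a ≈ 1.11 in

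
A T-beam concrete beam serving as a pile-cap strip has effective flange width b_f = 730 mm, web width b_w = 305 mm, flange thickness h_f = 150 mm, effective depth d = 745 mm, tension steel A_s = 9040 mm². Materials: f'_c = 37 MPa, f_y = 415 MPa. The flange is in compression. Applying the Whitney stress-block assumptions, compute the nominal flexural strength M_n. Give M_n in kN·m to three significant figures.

M_n ≈ 2490 kN·m

Tension: T = A_s f_y = 9040 × 415 = 3751600 N.
Try a within the flange: a = T/(0.85 f'_c b_f) = 3751600/(0.85 × 37 × 730) = 163.41 mm.
a = 163.41 > h_f = 150 mm: the block extends into the web. Split into flange-overhang and web parts.
C_f = 0.85 f'_c (b_f − b_w) h_f = 0.85 × 37 × (730 − 305) × 150 = 2004938 N.
Remaining web compression depth: a_w = (T − C_f)/(0.85 f'_c b_w) = (3751600 − 2004938)/(0.85 × 37 × 305) = 182.09 mm.
M_n = C_f(d − h_f/2) + (T − C_f)(d − a_w/2) = 2004938 × (745 − 75) + 1746662 × (745 − 91.045) = 1343.31 + 1142.24 = 2485.55 × 10⁶ N·mm.
M_n = 2485.55 kN·m.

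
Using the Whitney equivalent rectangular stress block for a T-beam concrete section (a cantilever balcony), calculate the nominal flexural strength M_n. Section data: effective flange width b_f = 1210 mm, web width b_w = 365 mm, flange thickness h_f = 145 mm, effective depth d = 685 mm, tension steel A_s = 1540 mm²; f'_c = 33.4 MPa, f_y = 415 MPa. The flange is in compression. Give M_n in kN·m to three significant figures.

M_n ≈ 432 kN·m

Tension: T = A_s f_y = 1540 × 415 = 639100 N.
Try a within the flange: a = T/(0.85 f'_c b_f) = 639100/(0.85 × 33.4 × 1210) = 18.60 mm.
Since a = 18.60 ≤ h_f = 145 mm, the stress block lies entirely in the flange; analyse as a rectangular beam of width b_f.
M_n = T(d − a/2) = 639100 × (685 − 9.3) = 431.84 × 10⁶ N·mm.
M_n = 431.84 kN·m.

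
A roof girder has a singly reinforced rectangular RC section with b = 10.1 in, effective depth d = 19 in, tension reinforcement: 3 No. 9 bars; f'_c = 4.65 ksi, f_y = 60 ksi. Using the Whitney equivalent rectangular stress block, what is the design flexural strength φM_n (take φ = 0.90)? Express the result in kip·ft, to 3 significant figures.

A_s = 3 × 1 = 3 in².
T = A_s f_y = 3 × 60 = 180 kips.
a = T/(0.85 f'_c b) = 180/(0.85 × 4.65 × 10.1) = 4.509 in.
M_n = T(d − a/2) = 180 × (19 − 2.2545) = 3014.2 kip·in = 3014.2/12 = 251.18 kip·ft.
φM_n = 0.90 × 251.18 = 226.06 kip·ft.

φM_n ≈ 226 kip·ft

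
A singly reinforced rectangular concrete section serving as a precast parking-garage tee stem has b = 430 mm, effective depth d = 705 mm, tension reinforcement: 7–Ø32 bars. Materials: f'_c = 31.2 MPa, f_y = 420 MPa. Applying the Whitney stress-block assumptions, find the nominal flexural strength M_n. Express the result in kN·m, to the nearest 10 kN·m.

A_s = 7 × 804 = 5628 mm².
T = A_s f_y = 5628 × 420 = 2363760 N = 2363.76 kN.
From C = T: a = T/(0.85 f'_c b) = 2363760/(0.85 × 31.2 × 430) = 207.28 mm.
M_n = T(d − a/2) = 2363.76 kN × (705 − 103.64) mm = 1421.47 kN·m.

M_n ≈ 1420 kN·m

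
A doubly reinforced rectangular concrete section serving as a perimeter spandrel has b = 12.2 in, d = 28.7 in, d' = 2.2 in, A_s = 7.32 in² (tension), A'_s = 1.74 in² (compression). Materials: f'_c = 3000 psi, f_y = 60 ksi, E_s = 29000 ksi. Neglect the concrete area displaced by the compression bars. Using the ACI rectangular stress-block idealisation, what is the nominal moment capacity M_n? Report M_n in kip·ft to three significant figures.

Assume both steels yield.
a = (A_s − A'_s) f_y/(0.85 f'_c b) = (7.32 − 1.74) × 60/(0.85 × 3 × 12.2) = 10.762 in.
c = a/β₁ = 10.762/0.85 = 12.661 in; ε'_s = 0.003(c − d')/c = 0.0025 ≥ ε_y = 0.0021, so the compression steel yields.
M_n = (A_s − A'_s) f_y (d − a/2) + A'_s f_y (d − d') = 334.8 × (28.7 − 5.381) + 104.4 × (28.7 − 2.2) = 7807.2 + 2766.6 = 10573.8 kip·in = 10573.8/12 = 881.15 kip·ft.

M_n ≈ 881 kip·ft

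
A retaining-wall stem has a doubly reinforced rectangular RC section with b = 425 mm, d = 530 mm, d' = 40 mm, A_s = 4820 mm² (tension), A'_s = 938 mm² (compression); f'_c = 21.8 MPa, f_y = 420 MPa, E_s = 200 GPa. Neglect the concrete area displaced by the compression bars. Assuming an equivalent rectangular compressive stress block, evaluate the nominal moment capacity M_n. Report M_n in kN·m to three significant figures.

Assume both tension and compression steel yield.
Net tension couple steel: A_s − A'_s = 3882 mm².
a = (A_s − A'_s) f_y / (0.85 f'_c b) = 1630440/(0.85 × 21.8 × 425) = 207.03 mm.
c = a/β₁ = 207.03/0.85 = 243.56 mm; ε'_s = 0.003(c − d')/c = 0.0025 ≥ f_y/E_s = 0.0021, so compression steel does yield.
M_n = (A_s − A'_s) f_y (d − a/2) + A'_s f_y (d − d') = [1630440 × (530 − 103.515) + 393960 × (530 − 40)] × 10⁻⁶ = 695.36 + 193.04 = 888.40 kN·m.

M_n ≈ 888 kN·m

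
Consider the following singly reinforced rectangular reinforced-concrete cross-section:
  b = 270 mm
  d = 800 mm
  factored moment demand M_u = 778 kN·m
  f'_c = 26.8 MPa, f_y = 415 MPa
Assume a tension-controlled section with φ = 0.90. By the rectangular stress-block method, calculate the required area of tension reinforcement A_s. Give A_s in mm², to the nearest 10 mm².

M_n = M_u/φ = 778/0.90 = 864.444 kN·m.
With M_n = 0.85 f'_c a b (d − a/2), solve the quadratic for a:
a = d − √(d² − 2M_n/(0.85 f'_c b)) = 800 − √(800² − 2 × 864.444×10⁶/(0.85 × 26.8 × 270)) = 200.91 mm.
A_s = 0.85 f'_c a b / f_y = 0.85 × 26.8 × 200.91 × 270 / 415 = 2977.6 mm².

A_s ≈ 2980 mm²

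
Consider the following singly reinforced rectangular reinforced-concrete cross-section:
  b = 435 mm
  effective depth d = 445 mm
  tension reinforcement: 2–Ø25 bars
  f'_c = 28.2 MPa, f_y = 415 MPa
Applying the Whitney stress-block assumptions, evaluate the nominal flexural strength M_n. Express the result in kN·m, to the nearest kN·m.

M_n ≈ 173 kN·m

A_s = 2 × 491 = 982 mm².
T = A_s f_y = 982 × 415 = 407530 N = 407.53 kN.
From C = T: a = T/(0.85 f'_c b) = 407530/(0.85 × 28.2 × 435) = 39.08 mm.
M_n = T(d − a/2) = 407.53 kN × (445 − 19.54) mm = 173.39 kN·m.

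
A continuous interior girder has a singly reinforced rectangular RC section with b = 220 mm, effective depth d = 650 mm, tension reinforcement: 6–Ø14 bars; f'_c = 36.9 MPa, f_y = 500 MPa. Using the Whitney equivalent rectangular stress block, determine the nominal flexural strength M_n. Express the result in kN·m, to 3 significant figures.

A_s = 6 × 154 = 924 mm².
T = A_s f_y = 924 × 500 = 462000 N = 462 kN.
From C = T: a = T/(0.85 f'_c b) = 462000/(0.85 × 36.9 × 220) = 66.95 mm.
M_n = T(d − a/2) = 462 kN × (650 − 33.475) mm = 284.83 kN·m.

M_n ≈ 285 kN·m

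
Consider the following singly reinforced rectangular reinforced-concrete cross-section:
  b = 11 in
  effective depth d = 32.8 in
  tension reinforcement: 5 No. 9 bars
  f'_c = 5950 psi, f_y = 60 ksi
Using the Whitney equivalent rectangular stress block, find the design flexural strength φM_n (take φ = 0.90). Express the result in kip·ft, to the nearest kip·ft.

φM_n ≈ 677 kip·ft

A_s = 5 × 1 = 5 in².
T = A_s f_y = 5 × 60 = 300 kips.
a = T/(0.85 f'_c b) = 300/(0.85 × 5.95 × 11) = 5.393 in.
M_n = T(d − a/2) = 300 × (32.8 − 2.6965) = 9031.1 kip·in = 9031.1/12 = 752.59 kip·ft.
φM_n = 0.90 × 752.59 = 677.33 kip·ft.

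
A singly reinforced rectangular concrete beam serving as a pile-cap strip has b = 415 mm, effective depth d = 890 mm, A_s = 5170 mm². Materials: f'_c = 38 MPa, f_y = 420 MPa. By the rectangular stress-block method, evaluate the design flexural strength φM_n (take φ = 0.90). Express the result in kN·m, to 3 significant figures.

φM_n ≈ 1580 kN·m

T = A_s f_y = 5170 × 420 = 2171400 N = 2171.4 kN.
From C = T: a = T/(0.85 f'_c b) = 2171400/(0.85 × 38 × 415) = 161.99 mm.
M_n = T(d − a/2) = 2171.4 kN × (890 − 80.995) mm = 1756.67 kN·m.
φM_n = 0.90 × 1756.67 = 1581.00 kN·m.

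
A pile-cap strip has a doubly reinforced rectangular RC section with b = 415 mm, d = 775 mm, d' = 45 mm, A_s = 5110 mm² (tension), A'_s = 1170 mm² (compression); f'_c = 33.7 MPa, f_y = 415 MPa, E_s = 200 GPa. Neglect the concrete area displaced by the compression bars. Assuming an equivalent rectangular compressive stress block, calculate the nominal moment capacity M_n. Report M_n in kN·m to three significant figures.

Assume both tension and compression steel yield.
Net tension couple steel: A_s − A'_s = 3940 mm².
a = (A_s − A'_s) f_y / (0.85 f'_c b) = 1635100/(0.85 × 33.7 × 415) = 137.55 mm.
c = a/β₁ = 137.55/0.809 = 170.02 mm; ε'_s = 0.003(c − d')/c = 0.0022 ≥ f_y/E_s = 0.0021, so compression steel does yield.
M_n = (A_s − A'_s) f_y (d − a/2) + A'_s f_y (d − d') = [1635100 × (775 − 68.775) + 485550 × (775 − 45)] × 10⁻⁶ = 1154.75 + 354.45 = 1509.20 kN·m.

M_n ≈ 1510 kN·m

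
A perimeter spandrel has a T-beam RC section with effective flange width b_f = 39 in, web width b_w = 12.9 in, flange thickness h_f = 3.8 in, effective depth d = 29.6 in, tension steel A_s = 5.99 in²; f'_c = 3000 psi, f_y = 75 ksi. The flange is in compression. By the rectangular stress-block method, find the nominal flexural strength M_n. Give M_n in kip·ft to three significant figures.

M_n ≈ 1020 kip·ft

Tension: T = A_s f_y = 5.99 × 75 = 449.25 kips.
Try a within the flange: a = T/(0.85 f'_c b_f) = 449.25/(0.85 × 3 × 39) = 4.517 in.
a = 4.517 > h_f = 3.8 in: the block extends into the web. Split into flange-overhang and web parts.
C_f = 0.85 f'_c (b_f − b_w) h_f = 0.85 × 3 × (39 − 12.9) × 3.8 = 252.9 kips.
Remaining web compression depth: a_w = (T − C_f)/(0.85 f'_c b_w) = (449.25 − 252.9)/(0.85 × 3 × 12.9) = 5.969 in.
M_n = C_f(d − h_f/2) + (T − C_f)(d − a_w/2) = 252.9 × (29.6 − 1.9) + 196.35 × (29.6 − 2.9845) = 7005.3 + 5226.0 = 12231.3 kip·in.
M_n = 12231.3/12 = 1019.28 kip·ft.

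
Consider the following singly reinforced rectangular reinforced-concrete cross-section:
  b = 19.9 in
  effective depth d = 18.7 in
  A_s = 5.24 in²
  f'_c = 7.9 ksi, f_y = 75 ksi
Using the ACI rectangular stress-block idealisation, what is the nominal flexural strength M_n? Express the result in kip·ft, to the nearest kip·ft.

T = A_s f_y = 5.24 × 75 = 393 kips.
a = T/(0.85 f'_c b) = 393/(0.85 × 7.9 × 19.9) = 2.941 in.
M_n = T(d − a/2) = 393 × (18.7 − 1.4705) = 6771.2 kip·in = 6771.2/12 = 564.27 kip·ft.

M_n ≈ 564 kip·ft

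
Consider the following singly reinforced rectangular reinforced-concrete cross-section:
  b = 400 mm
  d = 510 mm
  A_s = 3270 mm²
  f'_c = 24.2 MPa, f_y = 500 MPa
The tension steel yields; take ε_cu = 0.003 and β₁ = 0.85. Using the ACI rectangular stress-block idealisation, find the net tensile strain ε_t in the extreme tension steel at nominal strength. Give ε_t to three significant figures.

ε_t ≈ 0.00354

a = A_s f_y/(0.85 f'_c b) = 198.71 mm.
β₁ = 0.85, so c = a/β₁ = 198.71/0.85 = 233.78 mm.
From the linear strain diagram with ε_cu = 0.003: ε_t = 0.003 (d − c)/c = 0.003 × (510 − 233.78)/233.78 = 0.00354.
ε_t < 0.004 — the section is over-reinforced for flexure under ACI limits.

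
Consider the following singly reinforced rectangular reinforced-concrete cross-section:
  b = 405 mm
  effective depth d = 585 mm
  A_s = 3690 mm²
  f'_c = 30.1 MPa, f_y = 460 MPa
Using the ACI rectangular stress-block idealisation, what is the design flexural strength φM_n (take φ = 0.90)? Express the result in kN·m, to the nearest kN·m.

T = A_s f_y = 3690 × 460 = 1697400 N = 1697.4 kN.
From C = T: a = T/(0.85 f'_c b) = 1697400/(0.85 × 30.1 × 405) = 163.81 mm.
M_n = T(d − a/2) = 1697.4 kN × (585 − 81.905) mm = 853.95 kN·m.
φM_n = 0.90 × 853.95 = 768.56 kN·m.

φM_n ≈ 769 kN·m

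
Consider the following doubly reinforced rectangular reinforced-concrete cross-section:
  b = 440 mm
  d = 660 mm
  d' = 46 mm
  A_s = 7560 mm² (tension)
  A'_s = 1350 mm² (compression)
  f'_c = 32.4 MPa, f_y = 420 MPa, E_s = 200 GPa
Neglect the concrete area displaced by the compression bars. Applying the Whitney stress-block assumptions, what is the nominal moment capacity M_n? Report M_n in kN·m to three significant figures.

Assume both tension and compression steel yield.
Net tension couple steel: A_s − A'_s = 6210 mm².
a = (A_s − A'_s) f_y / (0.85 f'_c b) = 2608200/(0.85 × 32.4 × 440) = 215.24 mm.
c = a/β₁ = 215.24/0.819 = 262.81 mm; ε'_s = 0.003(c − d')/c = 0.0025 ≥ f_y/E_s = 0.0021, so compression steel does yield.
M_n = (A_s − A'_s) f_y (d − a/2) + A'_s f_y (d − d') = [2608200 × (660 − 107.62) + 567000 × (660 − 46)] × 10⁻⁶ = 1440.72 + 348.14 = 1788.86 kN·m.

M_n ≈ 1790 kN·m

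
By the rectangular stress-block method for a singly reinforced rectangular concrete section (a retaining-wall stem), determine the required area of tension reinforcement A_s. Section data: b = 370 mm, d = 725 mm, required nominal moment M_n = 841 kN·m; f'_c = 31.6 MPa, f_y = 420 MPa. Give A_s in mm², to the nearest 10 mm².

A_s ≈ 3030 mm²

With M_n = 0.85 f'_c a b (d − a/2), solve the quadratic for a:
a = d − √(d² − 2M_n/(0.85 f'_c b)) = 725 − √(725² − 2 × 841×10⁶/(0.85 × 31.6 × 370)) = 128.03 mm.
A_s = 0.85 f'_c a b / f_y = 0.85 × 31.6 × 128.03 × 370 / 420 = 3029.5 mm².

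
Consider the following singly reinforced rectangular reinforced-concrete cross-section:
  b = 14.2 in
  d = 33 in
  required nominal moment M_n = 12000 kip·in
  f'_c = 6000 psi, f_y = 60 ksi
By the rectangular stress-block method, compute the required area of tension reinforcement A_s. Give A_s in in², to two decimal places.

From M_n = 0.85 f'_c a b (d − a/2):
a = d − √(d² − 2M_n/(0.85 f'_c b)) = 33 − √(33² − 2 × 12000/(0.85 × 6 × 14.2)) = 5.475 in.
A_s = 0.85 f'_c a b / f_y = 0.85 × 6 × 5.475 × 14.2 / 60 = 6.608 in².

A_s ≈ 6.61 in²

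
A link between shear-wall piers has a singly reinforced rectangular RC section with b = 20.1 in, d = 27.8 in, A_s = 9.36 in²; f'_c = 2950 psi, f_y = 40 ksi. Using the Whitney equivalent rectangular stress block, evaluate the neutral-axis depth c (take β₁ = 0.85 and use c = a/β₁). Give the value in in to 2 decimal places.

c ≈ 8.74 in

T = A_s f_y = 9.36 × 40 = 374.4 kips.
a = T/(0.85 f'_c b) = 374.4/(0.85 × 2.95 × 20.1) = 7.4285 in.
With β₁ = 0.85, c = a/β₁ = 7.4285/0.85 = 8.74 in.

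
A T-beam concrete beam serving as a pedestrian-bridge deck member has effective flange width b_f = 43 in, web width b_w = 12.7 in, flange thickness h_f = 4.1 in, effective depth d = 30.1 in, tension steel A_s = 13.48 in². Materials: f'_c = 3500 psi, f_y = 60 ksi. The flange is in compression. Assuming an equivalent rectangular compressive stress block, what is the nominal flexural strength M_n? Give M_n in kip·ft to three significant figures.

Tension: T = A_s f_y = 13.48 × 60 = 808.8 kips.
Try a within the flange: a = T/(0.85 f'_c b_f) = 808.8/(0.85 × 3.5 × 43) = 6.322 in.
a = 6.322 > h_f = 4.1 in: the block extends into the web. Split into flange-overhang and web parts.
C_f = 0.85 f'_c (b_f − b_w) h_f = 0.85 × 3.5 × (43 − 12.7) × 4.1 = 369.6 kips.
Remaining web compression depth: a_w = (T − C_f)/(0.85 f'_c b_w) = (808.8 − 369.6)/(0.85 × 3.5 × 12.7) = 11.624 in.
M_n = C_f(d − h_f/2) + (T − C_f)(d − a_w/2) = 369.6 × (30.1 − 2.05) + 439.2 × (30.1 − 5.812) = 10367.3 + 10667.3 = 21034.6 kip·in.
M_n = 21034.6/12 = 1752.88 kip·ft.

M_n ≈ 1750 kip·ft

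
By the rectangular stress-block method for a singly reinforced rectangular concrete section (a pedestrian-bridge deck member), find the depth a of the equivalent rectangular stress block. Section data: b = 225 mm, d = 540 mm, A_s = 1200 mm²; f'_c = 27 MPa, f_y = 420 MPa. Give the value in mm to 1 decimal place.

T = A_s f_y = 1200 × 420 = 504000 N = 504 kN.
Setting C = 0.85 f'_c a b equal to T: a = 504000/(0.85 × 27 × 225) = 97.6 mm.

a ≈ 97.6 mm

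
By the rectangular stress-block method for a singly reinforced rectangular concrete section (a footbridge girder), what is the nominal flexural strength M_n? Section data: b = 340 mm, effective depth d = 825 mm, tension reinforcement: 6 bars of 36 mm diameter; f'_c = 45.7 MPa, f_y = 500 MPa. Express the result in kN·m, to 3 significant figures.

A_s = 6 × 1018 = 6108 mm².
T = A_s f_y = 6108 × 500 = 3054000 N = 3054 kN.
From C = T: a = T/(0.85 f'_c b) = 3054000/(0.85 × 45.7 × 340) = 231.24 mm.
M_n = T(d − a/2) = 3054 kN × (825 − 115.62) mm = 2166.45 kN·m.

M_n ≈ 2170 kN·m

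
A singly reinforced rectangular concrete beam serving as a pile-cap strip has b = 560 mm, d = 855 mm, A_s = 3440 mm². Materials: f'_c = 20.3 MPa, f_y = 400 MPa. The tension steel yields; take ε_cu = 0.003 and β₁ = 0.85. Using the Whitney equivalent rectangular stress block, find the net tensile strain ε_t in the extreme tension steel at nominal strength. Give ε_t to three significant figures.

a = A_s f_y/(0.85 f'_c b) = 142.40 mm.
β₁ = 0.85, so c = a/β₁ = 142.40/0.85 = 167.53 mm.
From the linear strain diagram with ε_cu = 0.003: ε_t = 0.003 (d − c)/c = 0.003 × (855 − 167.53)/167.53 = 0.0123.
Since ε_t ≥ 0.005, the section is tension-controlled.

ε_t ≈ 0.0123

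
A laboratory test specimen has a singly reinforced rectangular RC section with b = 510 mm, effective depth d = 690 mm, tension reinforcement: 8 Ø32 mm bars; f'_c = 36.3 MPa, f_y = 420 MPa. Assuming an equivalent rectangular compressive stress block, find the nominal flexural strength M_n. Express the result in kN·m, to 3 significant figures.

M_n ≈ 1630 kN·m

A_s = 8 × 804 = 6432 mm².
T = A_s f_y = 6432 × 420 = 2701440 N = 2701.44 kN.
From C = T: a = T/(0.85 f'_c b) = 2701440/(0.85 × 36.3 × 510) = 171.67 mm.
M_n = T(d − a/2) = 2701.44 kN × (690 − 85.835) mm = 1632.12 kN·m.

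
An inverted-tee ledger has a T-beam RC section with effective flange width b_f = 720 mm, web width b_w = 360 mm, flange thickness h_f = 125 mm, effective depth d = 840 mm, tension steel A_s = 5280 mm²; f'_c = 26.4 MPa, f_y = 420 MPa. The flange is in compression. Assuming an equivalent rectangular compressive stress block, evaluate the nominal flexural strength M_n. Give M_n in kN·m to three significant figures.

Tension: T = A_s f_y = 5280 × 420 = 2217600 N.
Try a within the flange: a = T/(0.85 f'_c b_f) = 2217600/(0.85 × 26.4 × 720) = 137.25 mm.
a = 137.25 > h_f = 125 mm: the block extends into the web. Split into flange-overhang and web parts.
C_f = 0.85 f'_c (b_f − b_w) h_f = 0.85 × 26.4 × (720 − 360) × 125 = 1009800 N.
Remaining web compression depth: a_w = (T − C_f)/(0.85 f'_c b_w) = (2217600 − 1009800)/(0.85 × 26.4 × 360) = 149.51 mm.
M_n = C_f(d − h_f/2) + (T − C_f)(d − a_w/2) = 1009800 × (840 − 62.5) + 1207800 × (840 − 74.755) = 785.12 + 924.26 = 1709.38 × 10⁶ N·mm.
M_n = 1709.38 kN·m.

M_n ≈ 1710 kN·m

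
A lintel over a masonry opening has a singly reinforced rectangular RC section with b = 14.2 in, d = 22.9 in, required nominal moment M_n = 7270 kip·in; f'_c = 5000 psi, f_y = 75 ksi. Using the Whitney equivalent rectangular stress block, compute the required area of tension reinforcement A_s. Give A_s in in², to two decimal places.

A_s ≈ 4.88 in²

From M_n = 0.85 f'_c a b (d − a/2):
a = d − √(d² − 2M_n/(0.85 f'_c b)) = 22.9 − √(22.9² − 2 × 7270/(0.85 × 5 × 14.2)) = 6.063 in.
A_s = 0.85 f'_c a b / f_y = 0.85 × 5 × 6.063 × 14.2 / 75 = 4.879 in².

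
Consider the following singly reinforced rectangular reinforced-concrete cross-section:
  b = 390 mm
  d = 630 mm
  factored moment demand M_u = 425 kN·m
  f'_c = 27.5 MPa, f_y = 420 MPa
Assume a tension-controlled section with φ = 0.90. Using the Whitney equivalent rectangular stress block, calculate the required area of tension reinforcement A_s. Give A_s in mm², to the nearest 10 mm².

M_n = M_u/φ = 425/0.90 = 472.222 kN·m.
With M_n = 0.85 f'_c a b (d − a/2), solve the quadratic for a:
a = d − √(d² − 2M_n/(0.85 f'_c b)) = 630 − √(630² − 2 × 472.222×10⁶/(0.85 × 27.5 × 390)) = 88.43 mm.
A_s = 0.85 f'_c a b / f_y = 0.85 × 27.5 × 88.43 × 390 / 420 = 1919.4 mm².

A_s ≈ 1920 mm²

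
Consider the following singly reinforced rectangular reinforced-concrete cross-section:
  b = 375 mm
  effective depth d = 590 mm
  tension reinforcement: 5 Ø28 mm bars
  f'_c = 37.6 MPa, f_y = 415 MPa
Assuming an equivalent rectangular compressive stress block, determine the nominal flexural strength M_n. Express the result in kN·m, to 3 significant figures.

M_n ≈ 686 kN·m

A_s = 5 × 616 = 3080 mm².
T = A_s f_y = 3080 × 415 = 1278200 N = 1278.2 kN.
From C = T: a = T/(0.85 f'_c b) = 1278200/(0.85 × 37.6 × 375) = 106.65 mm.
M_n = T(d − a/2) = 1278.2 kN × (590 − 53.325) mm = 685.98 kN·m.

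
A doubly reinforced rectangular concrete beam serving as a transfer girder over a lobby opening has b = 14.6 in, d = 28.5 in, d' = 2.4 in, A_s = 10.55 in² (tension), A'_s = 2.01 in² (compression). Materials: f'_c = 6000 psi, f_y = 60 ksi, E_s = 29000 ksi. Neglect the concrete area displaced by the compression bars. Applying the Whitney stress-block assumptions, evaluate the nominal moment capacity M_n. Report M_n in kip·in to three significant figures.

Assume both steels yield.
a = (A_s − A'_s) f_y/(0.85 f'_c b) = (10.55 − 2.01) × 60/(0.85 × 6 × 14.6) = 6.882 in.
c = a/β₁ = 6.882/0.75 = 9.176 in; ε'_s = 0.003(c − d')/c = 0.0022 ≥ ε_y = 0.0021, so the compression steel yields.
M_n = (A_s − A'_s) f_y (d − a/2) + A'_s f_y (d − d') = 512.4 × (28.5 − 3.441) + 120.6 × (28.5 − 2.4) = 12840.2 + 3147.7 = 15987.9 kip·in.

M_n ≈ 16000 kip·in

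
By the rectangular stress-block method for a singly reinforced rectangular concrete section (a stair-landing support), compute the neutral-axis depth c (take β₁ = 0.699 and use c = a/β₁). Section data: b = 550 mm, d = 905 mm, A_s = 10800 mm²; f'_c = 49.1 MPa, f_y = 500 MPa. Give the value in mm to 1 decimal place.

c ≈ 336.6 mm

T = A_s f_y = 10800 × 500 = 5400000 N = 5400 kN.
Setting C = 0.85 f'_c a b equal to T: a = 5400000/(0.85 × 49.1 × 550) = 235.251 mm.
With β₁ = 0.699, c = a/β₁ = 235.251/0.699 = 336.6 mm.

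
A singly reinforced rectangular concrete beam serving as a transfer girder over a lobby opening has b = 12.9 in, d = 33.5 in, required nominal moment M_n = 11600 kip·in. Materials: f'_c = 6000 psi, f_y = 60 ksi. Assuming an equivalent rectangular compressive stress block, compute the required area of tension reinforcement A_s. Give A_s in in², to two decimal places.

From M_n = 0.85 f'_c a b (d − a/2):
a = d − √(d² − 2M_n/(0.85 f'_c b)) = 33.5 − √(33.5² − 2 × 11600/(0.85 × 6 × 12.9)) = 5.758 in.
A_s = 0.85 f'_c a b / f_y = 0.85 × 6 × 5.758 × 12.9 / 60 = 6.314 in².

A_s ≈ 6.31 in²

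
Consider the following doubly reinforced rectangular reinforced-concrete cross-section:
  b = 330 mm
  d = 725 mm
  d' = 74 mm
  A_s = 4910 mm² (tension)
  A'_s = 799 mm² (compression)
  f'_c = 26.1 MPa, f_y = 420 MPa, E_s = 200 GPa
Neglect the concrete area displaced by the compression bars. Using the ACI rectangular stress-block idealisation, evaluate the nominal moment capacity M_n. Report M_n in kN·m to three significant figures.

M_n ≈ 1270 kN·m

Assume both tension and compression steel yield.
Net tension couple steel: A_s − A'_s = 4111 mm².
a = (A_s − A'_s) f_y / (0.85 f'_c b) = 1726620/(0.85 × 26.1 × 330) = 235.84 mm.
c = a/β₁ = 235.84/0.85 = 277.46 mm; ε'_s = 0.003(c − d')/c = 0.0022 ≥ f_y/E_s = 0.0021, so compression steel does yield.
M_n = (A_s − A'_s) f_y (d − a/2) + A'_s f_y (d − d') = [1726620 × (725 − 117.92) + 335580 × (725 − 74)] × 10⁻⁶ = 1048.20 + 218.46 = 1266.66 kN·m.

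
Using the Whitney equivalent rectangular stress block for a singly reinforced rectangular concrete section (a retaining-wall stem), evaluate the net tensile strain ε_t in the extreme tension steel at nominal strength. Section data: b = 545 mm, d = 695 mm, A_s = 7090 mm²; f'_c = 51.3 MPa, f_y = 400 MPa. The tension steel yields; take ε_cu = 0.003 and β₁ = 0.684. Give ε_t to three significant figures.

ε_t ≈ 0.00895

a = A_s f_y/(0.85 f'_c b) = 119.34 mm.
β₁ = 0.684, so c = a/β₁ = 119.34/0.684 = 174.47 mm.
From the linear strain diagram with ε_cu = 0.003: ε_t = 0.003 (d − c)/c = 0.003 × (695 − 174.47)/174.47 = 0.00895.
Since ε_t ≥ 0.005, the section is tension-controlled.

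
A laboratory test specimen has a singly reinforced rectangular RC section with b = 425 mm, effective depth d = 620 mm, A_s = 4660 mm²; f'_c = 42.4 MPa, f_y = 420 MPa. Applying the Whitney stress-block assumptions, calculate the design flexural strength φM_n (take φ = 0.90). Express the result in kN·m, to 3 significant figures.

T = A_s f_y = 4660 × 420 = 1957200 N = 1957.2 kN.
From C = T: a = T/(0.85 f'_c b) = 1957200/(0.85 × 42.4 × 425) = 127.78 mm.
M_n = T(d − a/2) = 1957.2 kN × (620 − 63.89) mm = 1088.42 kN·m.
φM_n = 0.90 × 1088.42 = 979.58 kN·m.

φM_n ≈ 980 kN·m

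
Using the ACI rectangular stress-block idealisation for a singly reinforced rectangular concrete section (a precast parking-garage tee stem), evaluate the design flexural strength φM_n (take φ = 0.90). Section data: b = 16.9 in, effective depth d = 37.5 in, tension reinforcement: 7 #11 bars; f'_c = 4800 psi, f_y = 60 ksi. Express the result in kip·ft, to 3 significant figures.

φM_n ≈ 1610 kip·ft

A_s = 7 × 1.56 = 10.92 in².
T = A_s f_y = 10.92 × 60 = 655.2 kips.
a = T/(0.85 f'_c b) = 655.2/(0.85 × 4.8 × 16.9) = 9.502 in.
M_n = T(d − a/2) = 655.2 × (37.5 − 4.751) = 21457.1 kip·in = 21457.1/12 = 1788.09 kip·ft.
φM_n = 0.90 × 1788.09 = 1609.28 kip·ft.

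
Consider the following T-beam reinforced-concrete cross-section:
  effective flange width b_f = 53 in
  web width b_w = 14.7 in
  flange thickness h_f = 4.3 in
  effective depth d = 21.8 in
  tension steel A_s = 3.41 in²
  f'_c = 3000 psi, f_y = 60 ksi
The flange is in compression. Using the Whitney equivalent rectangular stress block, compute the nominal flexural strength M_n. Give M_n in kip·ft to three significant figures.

M_n ≈ 359 kip·ft

Tension: T = A_s f_y = 3.41 × 60 = 204.6 kips.
Try a within the flange: a = T/(0.85 f'_c b_f) = 204.6/(0.85 × 3 × 53) = 1.514 in.
Since a = 1.514 ≤ h_f = 4.3 in, the stress block lies entirely in the flange; analyse as a rectangular beam of width b_f.
M_n = T(d − a/2) = 204.6 × (21.8 − 0.757) = 4305.4 kip·in.
M_n = 4305.4/12 = 358.78 kip·ft.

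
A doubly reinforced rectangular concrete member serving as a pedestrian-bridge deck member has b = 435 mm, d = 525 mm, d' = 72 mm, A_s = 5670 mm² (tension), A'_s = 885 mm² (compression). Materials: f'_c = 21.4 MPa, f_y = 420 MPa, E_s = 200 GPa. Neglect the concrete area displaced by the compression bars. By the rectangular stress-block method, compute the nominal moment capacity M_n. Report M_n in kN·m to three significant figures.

Assume both tension and compression steel yield.
Net tension couple steel: A_s − A'_s = 4785 mm².
a = (A_s − A'_s) f_y / (0.85 f'_c b) = 2009700/(0.85 × 21.4 × 435) = 253.99 mm.
c = a/β₁ = 253.99/0.85 = 298.81 mm; ε'_s = 0.003(c − d')/c = 0.0023 ≥ f_y/E_s = 0.0021, so compression steel does yield.
M_n = (A_s − A'_s) f_y (d − a/2) + A'_s f_y (d − d') = [2009700 × (525 − 126.995) + 371700 × (525 − 72)] × 10⁻⁶ = 799.87 + 168.38 = 968.25 kN·m.

M_n ≈ 968 kN·m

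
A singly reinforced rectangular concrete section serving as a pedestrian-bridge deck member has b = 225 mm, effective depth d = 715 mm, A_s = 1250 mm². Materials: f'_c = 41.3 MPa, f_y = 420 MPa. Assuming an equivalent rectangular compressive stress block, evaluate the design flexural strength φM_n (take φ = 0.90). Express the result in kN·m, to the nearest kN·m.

T = A_s f_y = 1250 × 420 = 525000 N = 525 kN.
From C = T: a = T/(0.85 f'_c b) = 525000/(0.85 × 41.3 × 225) = 66.47 mm.
M_n = T(d − a/2) = 525 kN × (715 − 33.235) mm = 357.93 kN·m.
φM_n = 0.90 × 357.93 = 322.14 kN·m.

φM_n ≈ 322 kN·m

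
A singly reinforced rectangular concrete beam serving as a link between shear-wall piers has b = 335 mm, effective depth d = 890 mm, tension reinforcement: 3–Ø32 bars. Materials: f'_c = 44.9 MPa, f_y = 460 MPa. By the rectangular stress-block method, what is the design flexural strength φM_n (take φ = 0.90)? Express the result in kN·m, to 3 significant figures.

φM_n ≈ 845 kN·m

A_s = 3 × 804 = 2412 mm².
T = A_s f_y = 2412 × 460 = 1109520 N = 1109.52 kN.
From C = T: a = T/(0.85 f'_c b) = 1109520/(0.85 × 44.9 × 335) = 86.78 mm.
M_n = T(d − a/2) = 1109.52 kN × (890 − 43.39) mm = 939.33 kN·m.
φM_n = 0.90 × 939.33 = 845.40 kN·m.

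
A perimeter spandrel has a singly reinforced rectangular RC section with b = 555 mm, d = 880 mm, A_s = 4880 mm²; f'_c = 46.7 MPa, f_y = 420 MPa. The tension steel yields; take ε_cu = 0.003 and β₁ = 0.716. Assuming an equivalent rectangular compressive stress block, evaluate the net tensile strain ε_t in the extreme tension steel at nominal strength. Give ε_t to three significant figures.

a = A_s f_y/(0.85 f'_c b) = 93.03 mm.
β₁ = 0.716, so c = a/β₁ = 93.03/0.716 = 129.93 mm.
From the linear strain diagram with ε_cu = 0.003: ε_t = 0.003 (d − c)/c = 0.003 × (880 − 129.93)/129.93 = 0.0173.
Since ε_t ≥ 0.005, the section is tension-controlled.

ε_t ≈ 0.0173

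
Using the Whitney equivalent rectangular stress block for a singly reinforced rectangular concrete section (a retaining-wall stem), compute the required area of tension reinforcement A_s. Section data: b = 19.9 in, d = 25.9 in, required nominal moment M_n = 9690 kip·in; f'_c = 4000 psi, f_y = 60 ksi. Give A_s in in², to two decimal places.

From M_n = 0.85 f'_c a b (d − a/2):
a = d − √(d² − 2M_n/(0.85 f'_c b)) = 25.9 − √(25.9² − 2 × 9690/(0.85 × 4 × 19.9)) = 6.294 in.
A_s = 0.85 f'_c a b / f_y = 0.85 × 4 × 6.294 × 19.9 / 60 = 7.098 in².

A_s ≈ 7.10 in²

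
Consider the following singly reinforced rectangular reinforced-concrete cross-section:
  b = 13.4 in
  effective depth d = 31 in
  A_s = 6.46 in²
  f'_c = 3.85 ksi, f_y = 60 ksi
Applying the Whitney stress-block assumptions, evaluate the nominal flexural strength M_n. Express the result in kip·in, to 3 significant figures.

M_n ≈ 10300 kip·in

T = A_s f_y = 6.46 × 60 = 387.6 kips.
a = T/(0.85 f'_c b) = 387.6/(0.85 × 3.85 × 13.4) = 8.839 in.
M_n = T(d − a/2) = 387.6 × (31 − 4.4195) = 10302.6 kip·in.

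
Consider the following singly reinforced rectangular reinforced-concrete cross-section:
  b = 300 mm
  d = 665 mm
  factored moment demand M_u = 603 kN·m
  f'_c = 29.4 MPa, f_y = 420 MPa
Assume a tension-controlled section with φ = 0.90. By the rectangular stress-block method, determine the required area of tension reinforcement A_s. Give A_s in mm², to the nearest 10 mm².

A_s ≈ 2710 mm²

M_n = M_u/φ = 603/0.90 = 670 kN·m.
With M_n = 0.85 f'_c a b (d − a/2), solve the quadratic for a:
a = d − √(d² − 2M_n/(0.85 f'_c b)) = 665 − √(665² − 2 × 670×10⁶/(0.85 × 29.4 × 300)) = 151.69 mm.
A_s = 0.85 f'_c a b / f_y = 0.85 × 29.4 × 151.69 × 300 / 420 = 2707.7 mm².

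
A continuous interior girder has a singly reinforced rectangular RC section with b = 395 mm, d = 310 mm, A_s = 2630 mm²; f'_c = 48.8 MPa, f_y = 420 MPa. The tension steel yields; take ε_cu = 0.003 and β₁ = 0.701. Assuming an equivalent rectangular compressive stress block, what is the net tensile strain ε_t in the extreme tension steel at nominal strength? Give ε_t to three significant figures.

a = A_s f_y/(0.85 f'_c b) = 67.42 mm.
β₁ = 0.701, so c = a/β₁ = 67.42/0.701 = 96.18 mm.
From the linear strain diagram with ε_cu = 0.003: ε_t = 0.003 (d − c)/c = 0.003 × (310 − 96.18)/96.18 = 0.00667.
Since ε_t ≥ 0.005, the section is tension-controlled.

ε_t ≈ 0.00667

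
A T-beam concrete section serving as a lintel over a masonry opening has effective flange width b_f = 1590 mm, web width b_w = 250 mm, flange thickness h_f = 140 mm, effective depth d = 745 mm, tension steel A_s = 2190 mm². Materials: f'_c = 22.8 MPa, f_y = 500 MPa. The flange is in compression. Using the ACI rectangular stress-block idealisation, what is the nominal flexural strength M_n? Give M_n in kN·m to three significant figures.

M_n ≈ 796 kN·m

Tension: T = A_s f_y = 2190 × 500 = 1095000 N.
Try a within the flange: a = T/(0.85 f'_c b_f) = 1095000/(0.85 × 22.8 × 1590) = 35.54 mm.
Since a = 35.54 ≤ h_f = 140 mm, the stress block lies entirely in the flange; analyse as a rectangular beam of width b_f.
M_n = T(d − a/2) = 1095000 × (745 − 17.77) = 796.32 × 10⁶ N·mm.
M_n = 796.32 kN·m.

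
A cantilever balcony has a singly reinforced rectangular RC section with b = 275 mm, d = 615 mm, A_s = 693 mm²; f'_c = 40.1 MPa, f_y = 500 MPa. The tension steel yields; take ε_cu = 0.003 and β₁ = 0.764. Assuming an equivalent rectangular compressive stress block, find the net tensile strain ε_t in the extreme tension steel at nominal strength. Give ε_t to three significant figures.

a = A_s f_y/(0.85 f'_c b) = 36.97 mm.
β₁ = 0.764, so c = a/β₁ = 36.97/0.764 = 48.39 mm.
From the linear strain diagram with ε_cu = 0.003: ε_t = 0.003 (d − c)/c = 0.003 × (615 − 48.39)/48.39 = 0.0351.
Since ε_t ≥ 0.005, the section is tension-controlled.

ε_t ≈ 0.0351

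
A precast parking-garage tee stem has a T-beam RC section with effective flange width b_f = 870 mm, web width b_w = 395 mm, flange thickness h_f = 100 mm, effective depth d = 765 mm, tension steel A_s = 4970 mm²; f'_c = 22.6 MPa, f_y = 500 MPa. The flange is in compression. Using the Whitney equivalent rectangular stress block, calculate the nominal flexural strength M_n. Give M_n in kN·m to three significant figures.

Tension: T = A_s f_y = 4970 × 500 = 2485000 N.
Try a within the flange: a = T/(0.85 f'_c b_f) = 2485000/(0.85 × 22.6 × 870) = 148.69 mm.
a = 148.69 > h_f = 100 mm: the block extends into the web. Split into flange-overhang and web parts.
C_f = 0.85 f'_c (b_f − b_w) h_f = 0.85 × 22.6 × (870 − 395) × 100 = 912475 N.
Remaining web compression depth: a_w = (T − C_f)/(0.85 f'_c b_w) = (2485000 − 912475)/(0.85 × 22.6 × 395) = 207.24 mm.
M_n = C_f(d − h_f/2) + (T − C_f)(d − a_w/2) = 912475 × (765 − 50) + 1572525 × (765 − 103.62) = 652.42 + 1040.04 = 1692.46 × 10⁶ N·mm.
M_n = 1692.46 kN·m.

M_n ≈ 1690 kN·m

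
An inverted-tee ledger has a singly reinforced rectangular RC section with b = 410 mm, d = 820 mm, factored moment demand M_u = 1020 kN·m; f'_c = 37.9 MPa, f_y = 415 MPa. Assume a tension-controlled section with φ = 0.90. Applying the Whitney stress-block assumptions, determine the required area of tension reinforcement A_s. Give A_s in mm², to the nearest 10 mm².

A_s ≈ 3580 mm²

M_n = M_u/φ = 1020/0.90 = 1133.33 kN·m.
With M_n = 0.85 f'_c a b (d − a/2), solve the quadratic for a:
a = d − √(d² − 2M_n/(0.85 f'_c b)) = 820 − √(820² − 2 × 1133.33×10⁶/(0.85 × 37.9 × 410)) = 112.34 mm.
A_s = 0.85 f'_c a b / f_y = 0.85 × 37.9 × 112.34 × 410 / 415 = 3575.4 mm².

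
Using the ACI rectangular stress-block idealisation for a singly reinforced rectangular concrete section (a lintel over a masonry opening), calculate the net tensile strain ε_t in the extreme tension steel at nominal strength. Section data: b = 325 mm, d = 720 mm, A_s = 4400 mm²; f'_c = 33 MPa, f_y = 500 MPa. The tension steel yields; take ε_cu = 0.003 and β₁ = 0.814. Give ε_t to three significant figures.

ε_t ≈ 0.00429

a = A_s f_y/(0.85 f'_c b) = 241.33 mm.
β₁ = 0.814, so c = a/β₁ = 241.33/0.814 = 296.47 mm.
From the linear strain diagram with ε_cu = 0.003: ε_t = 0.003 (d − c)/c = 0.003 × (720 − 296.47)/296.47 = 0.00429.
ε_t is between 0.004 and 0.005 — transition zone.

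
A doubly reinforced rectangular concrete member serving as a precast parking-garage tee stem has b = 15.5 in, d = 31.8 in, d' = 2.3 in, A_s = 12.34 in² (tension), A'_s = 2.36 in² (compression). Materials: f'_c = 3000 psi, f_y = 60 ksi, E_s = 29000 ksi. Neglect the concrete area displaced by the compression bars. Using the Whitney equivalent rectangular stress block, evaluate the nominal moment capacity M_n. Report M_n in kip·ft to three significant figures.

M_n ≈ 1560 kip·ft

Assume both steels yield.
a = (A_s − A'_s) f_y/(0.85 f'_c b) = (12.34 − 2.36) × 60/(0.85 × 3 × 15.5) = 15.150 in.
c = a/β₁ = 15.150/0.85 = 17.824 in; ε'_s = 0.003(c − d')/c = 0.0026 ≥ ε_y = 0.0021, so the compression steel yields.
M_n = (A_s − A'_s) f_y (d − a/2) + A'_s f_y (d − d') = 598.8 × (31.8 − 7.575) + 141.6 × (31.8 − 2.3) = 14505.9 + 4177.2 = 18683.1 kip·in = 18683.1/12 = 1556.93 kip·ft.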